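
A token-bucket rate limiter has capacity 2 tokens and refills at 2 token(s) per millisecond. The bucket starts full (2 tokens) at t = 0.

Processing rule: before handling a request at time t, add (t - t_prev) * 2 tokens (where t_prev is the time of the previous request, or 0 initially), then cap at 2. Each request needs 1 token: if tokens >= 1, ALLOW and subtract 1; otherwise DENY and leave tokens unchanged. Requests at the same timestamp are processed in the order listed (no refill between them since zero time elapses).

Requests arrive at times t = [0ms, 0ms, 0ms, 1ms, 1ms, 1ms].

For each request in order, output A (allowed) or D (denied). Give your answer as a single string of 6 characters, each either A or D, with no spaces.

Answer: AADAAD

Derivation:
Simulating step by step:
  req#1 t=0ms: ALLOW
  req#2 t=0ms: ALLOW
  req#3 t=0ms: DENY
  req#4 t=1ms: ALLOW
  req#5 t=1ms: ALLOW
  req#6 t=1ms: DENY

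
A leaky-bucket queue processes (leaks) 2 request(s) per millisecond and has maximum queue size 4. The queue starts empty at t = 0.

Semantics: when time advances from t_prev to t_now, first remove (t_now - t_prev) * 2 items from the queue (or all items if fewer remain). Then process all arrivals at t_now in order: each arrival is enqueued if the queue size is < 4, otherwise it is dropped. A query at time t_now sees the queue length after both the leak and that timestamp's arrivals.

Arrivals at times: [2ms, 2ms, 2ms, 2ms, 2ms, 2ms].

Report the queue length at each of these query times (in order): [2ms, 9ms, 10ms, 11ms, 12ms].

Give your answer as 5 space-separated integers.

Queue lengths at query times:
  query t=2ms: backlog = 4
  query t=9ms: backlog = 0
  query t=10ms: backlog = 0
  query t=11ms: backlog = 0
  query t=12ms: backlog = 0

Answer: 4 0 0 0 0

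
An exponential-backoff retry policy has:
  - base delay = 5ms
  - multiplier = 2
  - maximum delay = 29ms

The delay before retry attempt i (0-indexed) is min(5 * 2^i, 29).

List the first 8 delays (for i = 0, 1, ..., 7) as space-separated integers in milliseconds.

Answer: 5 10 20 29 29 29 29 29

Derivation:
Computing each delay:
  i=0: min(5*2^0, 29) = 5
  i=1: min(5*2^1, 29) = 10
  i=2: min(5*2^2, 29) = 20
  i=3: min(5*2^3, 29) = 29
  i=4: min(5*2^4, 29) = 29
  i=5: min(5*2^5, 29) = 29
  i=6: min(5*2^6, 29) = 29
  i=7: min(5*2^7, 29) = 29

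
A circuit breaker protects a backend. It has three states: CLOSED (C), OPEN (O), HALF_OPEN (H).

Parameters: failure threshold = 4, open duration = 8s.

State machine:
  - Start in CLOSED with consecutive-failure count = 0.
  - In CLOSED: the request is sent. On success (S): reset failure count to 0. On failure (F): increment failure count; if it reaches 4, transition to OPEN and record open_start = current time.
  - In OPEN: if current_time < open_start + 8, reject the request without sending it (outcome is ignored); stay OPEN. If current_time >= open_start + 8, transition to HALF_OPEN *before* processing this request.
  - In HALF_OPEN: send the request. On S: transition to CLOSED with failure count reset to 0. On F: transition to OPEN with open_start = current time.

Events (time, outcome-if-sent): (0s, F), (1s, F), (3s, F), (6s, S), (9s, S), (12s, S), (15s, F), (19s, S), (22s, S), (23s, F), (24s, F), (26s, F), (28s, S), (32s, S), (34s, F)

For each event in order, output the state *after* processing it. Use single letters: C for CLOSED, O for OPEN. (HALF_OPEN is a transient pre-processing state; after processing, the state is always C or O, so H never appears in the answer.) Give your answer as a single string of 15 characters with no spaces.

State after each event:
  event#1 t=0s outcome=F: state=CLOSED
  event#2 t=1s outcome=F: state=CLOSED
  event#3 t=3s outcome=F: state=CLOSED
  event#4 t=6s outcome=S: state=CLOSED
  event#5 t=9s outcome=S: state=CLOSED
  event#6 t=12s outcome=S: state=CLOSED
  event#7 t=15s outcome=F: state=CLOSED
  event#8 t=19s outcome=S: state=CLOSED
  event#9 t=22s outcome=S: state=CLOSED
  event#10 t=23s outcome=F: state=CLOSED
  event#11 t=24s outcome=F: state=CLOSED
  event#12 t=26s outcome=F: state=CLOSED
  event#13 t=28s outcome=S: state=CLOSED
  event#14 t=32s outcome=S: state=CLOSED
  event#15 t=34s outcome=F: state=CLOSED

Answer: CCCCCCCCCCCCCCC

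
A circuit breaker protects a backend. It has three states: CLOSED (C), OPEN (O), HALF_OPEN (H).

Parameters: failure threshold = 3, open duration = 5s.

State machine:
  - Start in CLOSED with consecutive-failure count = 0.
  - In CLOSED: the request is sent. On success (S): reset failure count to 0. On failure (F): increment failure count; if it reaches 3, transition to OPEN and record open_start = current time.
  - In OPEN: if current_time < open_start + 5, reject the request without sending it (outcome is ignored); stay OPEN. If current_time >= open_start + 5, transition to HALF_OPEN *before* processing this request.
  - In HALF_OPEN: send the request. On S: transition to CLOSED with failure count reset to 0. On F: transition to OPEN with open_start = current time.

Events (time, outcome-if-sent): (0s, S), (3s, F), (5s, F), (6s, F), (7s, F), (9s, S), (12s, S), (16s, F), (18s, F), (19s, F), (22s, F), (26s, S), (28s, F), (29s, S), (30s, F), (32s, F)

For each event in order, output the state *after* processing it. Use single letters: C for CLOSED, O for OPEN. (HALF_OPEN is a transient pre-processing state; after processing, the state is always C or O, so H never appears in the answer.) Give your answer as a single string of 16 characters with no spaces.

State after each event:
  event#1 t=0s outcome=S: state=CLOSED
  event#2 t=3s outcome=F: state=CLOSED
  event#3 t=5s outcome=F: state=CLOSED
  event#4 t=6s outcome=F: state=OPEN
  event#5 t=7s outcome=F: state=OPEN
  event#6 t=9s outcome=S: state=OPEN
  event#7 t=12s outcome=S: state=CLOSED
  event#8 t=16s outcome=F: state=CLOSED
  event#9 t=18s outcome=F: state=CLOSED
  event#10 t=19s outcome=F: state=OPEN
  event#11 t=22s outcome=F: state=OPEN
  event#12 t=26s outcome=S: state=CLOSED
  event#13 t=28s outcome=F: state=CLOSED
  event#14 t=29s outcome=S: state=CLOSED
  event#15 t=30s outcome=F: state=CLOSED
  event#16 t=32s outcome=F: state=CLOSED

Answer: CCCOOOCCCOOCCCCC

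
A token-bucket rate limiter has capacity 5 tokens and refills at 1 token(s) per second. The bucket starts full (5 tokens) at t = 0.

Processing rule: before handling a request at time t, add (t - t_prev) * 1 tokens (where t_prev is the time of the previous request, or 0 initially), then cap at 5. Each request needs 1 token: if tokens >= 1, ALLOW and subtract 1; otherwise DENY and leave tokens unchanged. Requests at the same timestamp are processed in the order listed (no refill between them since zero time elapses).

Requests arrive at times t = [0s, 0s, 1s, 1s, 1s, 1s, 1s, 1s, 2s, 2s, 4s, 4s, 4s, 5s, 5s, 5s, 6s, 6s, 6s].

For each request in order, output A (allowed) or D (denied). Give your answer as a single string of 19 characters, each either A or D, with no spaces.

Simulating step by step:
  req#1 t=0s: ALLOW
  req#2 t=0s: ALLOW
  req#3 t=1s: ALLOW
  req#4 t=1s: ALLOW
  req#5 t=1s: ALLOW
  req#6 t=1s: ALLOW
  req#7 t=1s: DENY
  req#8 t=1s: DENY
  req#9 t=2s: ALLOW
  req#10 t=2s: DENY
  req#11 t=4s: ALLOW
  req#12 t=4s: ALLOW
  req#13 t=4s: DENY
  req#14 t=5s: ALLOW
  req#15 t=5s: DENY
  req#16 t=5s: DENY
  req#17 t=6s: ALLOW
  req#18 t=6s: DENY
  req#19 t=6s: DENY

Answer: AAAAAADDADAADADDADD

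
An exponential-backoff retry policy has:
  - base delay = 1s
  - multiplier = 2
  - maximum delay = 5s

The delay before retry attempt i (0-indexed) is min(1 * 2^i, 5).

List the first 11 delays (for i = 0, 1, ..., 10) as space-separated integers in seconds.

Computing each delay:
  i=0: min(1*2^0, 5) = 1
  i=1: min(1*2^1, 5) = 2
  i=2: min(1*2^2, 5) = 4
  i=3: min(1*2^3, 5) = 5
  i=4: min(1*2^4, 5) = 5
  i=5: min(1*2^5, 5) = 5
  i=6: min(1*2^6, 5) = 5
  i=7: min(1*2^7, 5) = 5
  i=8: min(1*2^8, 5) = 5
  i=9: min(1*2^9, 5) = 5
  i=10: min(1*2^10, 5) = 5

Answer: 1 2 4 5 5 5 5 5 5 5 5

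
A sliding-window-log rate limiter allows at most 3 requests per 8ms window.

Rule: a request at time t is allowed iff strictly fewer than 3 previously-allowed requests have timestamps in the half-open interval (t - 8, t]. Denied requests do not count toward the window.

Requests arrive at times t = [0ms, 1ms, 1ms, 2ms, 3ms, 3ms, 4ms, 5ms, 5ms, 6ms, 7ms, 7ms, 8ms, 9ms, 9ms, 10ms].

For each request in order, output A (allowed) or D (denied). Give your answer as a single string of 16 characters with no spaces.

Tracking allowed requests in the window:
  req#1 t=0ms: ALLOW
  req#2 t=1ms: ALLOW
  req#3 t=1ms: ALLOW
  req#4 t=2ms: DENY
  req#5 t=3ms: DENY
  req#6 t=3ms: DENY
  req#7 t=4ms: DENY
  req#8 t=5ms: DENY
  req#9 t=5ms: DENY
  req#10 t=6ms: DENY
  req#11 t=7ms: DENY
  req#12 t=7ms: DENY
  req#13 t=8ms: ALLOW
  req#14 t=9ms: ALLOW
  req#15 t=9ms: ALLOW
  req#16 t=10ms: DENY

Answer: AAADDDDDDDDDAAAD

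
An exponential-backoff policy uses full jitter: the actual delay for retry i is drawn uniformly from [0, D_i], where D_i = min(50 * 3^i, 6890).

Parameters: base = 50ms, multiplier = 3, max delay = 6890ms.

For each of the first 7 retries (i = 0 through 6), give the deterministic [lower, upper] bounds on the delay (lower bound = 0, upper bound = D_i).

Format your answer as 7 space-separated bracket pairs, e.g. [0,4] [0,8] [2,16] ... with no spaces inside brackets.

Computing bounds per retry:
  i=0: D_i=min(50*3^0,6890)=50, bounds=[0,50]
  i=1: D_i=min(50*3^1,6890)=150, bounds=[0,150]
  i=2: D_i=min(50*3^2,6890)=450, bounds=[0,450]
  i=3: D_i=min(50*3^3,6890)=1350, bounds=[0,1350]
  i=4: D_i=min(50*3^4,6890)=4050, bounds=[0,4050]
  i=5: D_i=min(50*3^5,6890)=6890, bounds=[0,6890]
  i=6: D_i=min(50*3^6,6890)=6890, bounds=[0,6890]

Answer: [0,50] [0,150] [0,450] [0,1350] [0,4050] [0,6890] [0,6890]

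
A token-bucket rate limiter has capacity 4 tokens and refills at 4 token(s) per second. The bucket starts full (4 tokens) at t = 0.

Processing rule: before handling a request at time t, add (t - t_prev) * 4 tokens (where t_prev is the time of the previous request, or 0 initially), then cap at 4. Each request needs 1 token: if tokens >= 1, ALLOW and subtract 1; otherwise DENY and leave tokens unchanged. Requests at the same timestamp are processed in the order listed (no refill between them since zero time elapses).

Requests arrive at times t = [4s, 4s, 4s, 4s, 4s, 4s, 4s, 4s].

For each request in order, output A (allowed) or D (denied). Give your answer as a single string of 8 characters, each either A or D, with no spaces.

Simulating step by step:
  req#1 t=4s: ALLOW
  req#2 t=4s: ALLOW
  req#3 t=4s: ALLOW
  req#4 t=4s: ALLOW
  req#5 t=4s: DENY
  req#6 t=4s: DENY
  req#7 t=4s: DENY
  req#8 t=4s: DENY

Answer: AAAADDDD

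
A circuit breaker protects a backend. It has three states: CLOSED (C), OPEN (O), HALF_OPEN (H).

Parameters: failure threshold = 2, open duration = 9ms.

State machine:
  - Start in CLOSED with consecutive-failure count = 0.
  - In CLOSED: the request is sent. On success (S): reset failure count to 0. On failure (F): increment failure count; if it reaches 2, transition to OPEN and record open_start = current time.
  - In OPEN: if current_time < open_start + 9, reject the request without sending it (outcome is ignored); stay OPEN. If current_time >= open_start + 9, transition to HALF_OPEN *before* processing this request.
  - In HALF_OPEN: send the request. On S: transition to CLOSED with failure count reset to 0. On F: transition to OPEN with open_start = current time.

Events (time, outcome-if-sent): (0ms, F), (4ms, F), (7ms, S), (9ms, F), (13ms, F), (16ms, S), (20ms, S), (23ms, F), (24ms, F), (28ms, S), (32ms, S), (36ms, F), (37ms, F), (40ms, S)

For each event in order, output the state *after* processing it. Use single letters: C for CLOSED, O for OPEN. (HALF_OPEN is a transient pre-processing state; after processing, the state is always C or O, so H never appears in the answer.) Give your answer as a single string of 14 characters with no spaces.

State after each event:
  event#1 t=0ms outcome=F: state=CLOSED
  event#2 t=4ms outcome=F: state=OPEN
  event#3 t=7ms outcome=S: state=OPEN
  event#4 t=9ms outcome=F: state=OPEN
  event#5 t=13ms outcome=F: state=OPEN
  event#6 t=16ms outcome=S: state=OPEN
  event#7 t=20ms outcome=S: state=OPEN
  event#8 t=23ms outcome=F: state=OPEN
  event#9 t=24ms outcome=F: state=OPEN
  event#10 t=28ms outcome=S: state=OPEN
  event#11 t=32ms outcome=S: state=CLOSED
  event#12 t=36ms outcome=F: state=CLOSED
  event#13 t=37ms outcome=F: state=OPEN
  event#14 t=40ms outcome=S: state=OPEN

Answer: COOOOOOOOOCCOO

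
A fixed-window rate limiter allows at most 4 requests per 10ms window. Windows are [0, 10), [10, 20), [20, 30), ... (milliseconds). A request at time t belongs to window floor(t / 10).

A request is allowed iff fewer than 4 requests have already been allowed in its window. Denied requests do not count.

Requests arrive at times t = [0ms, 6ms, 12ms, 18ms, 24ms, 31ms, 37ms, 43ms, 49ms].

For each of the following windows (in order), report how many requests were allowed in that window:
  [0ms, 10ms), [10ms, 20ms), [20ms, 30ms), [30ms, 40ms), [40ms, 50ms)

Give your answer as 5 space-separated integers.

Processing requests:
  req#1 t=0ms (window 0): ALLOW
  req#2 t=6ms (window 0): ALLOW
  req#3 t=12ms (window 1): ALLOW
  req#4 t=18ms (window 1): ALLOW
  req#5 t=24ms (window 2): ALLOW
  req#6 t=31ms (window 3): ALLOW
  req#7 t=37ms (window 3): ALLOW
  req#8 t=43ms (window 4): ALLOW
  req#9 t=49ms (window 4): ALLOW

Allowed counts by window: 2 2 1 2 2

Answer: 2 2 1 2 2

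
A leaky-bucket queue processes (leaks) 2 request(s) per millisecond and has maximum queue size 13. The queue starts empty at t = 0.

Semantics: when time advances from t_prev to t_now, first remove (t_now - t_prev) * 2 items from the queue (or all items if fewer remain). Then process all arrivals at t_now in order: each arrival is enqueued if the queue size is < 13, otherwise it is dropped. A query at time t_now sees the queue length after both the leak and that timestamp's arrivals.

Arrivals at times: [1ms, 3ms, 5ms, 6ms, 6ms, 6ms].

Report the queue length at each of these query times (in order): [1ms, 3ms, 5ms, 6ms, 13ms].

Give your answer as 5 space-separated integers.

Queue lengths at query times:
  query t=1ms: backlog = 1
  query t=3ms: backlog = 1
  query t=5ms: backlog = 1
  query t=6ms: backlog = 3
  query t=13ms: backlog = 0

Answer: 1 1 1 3 0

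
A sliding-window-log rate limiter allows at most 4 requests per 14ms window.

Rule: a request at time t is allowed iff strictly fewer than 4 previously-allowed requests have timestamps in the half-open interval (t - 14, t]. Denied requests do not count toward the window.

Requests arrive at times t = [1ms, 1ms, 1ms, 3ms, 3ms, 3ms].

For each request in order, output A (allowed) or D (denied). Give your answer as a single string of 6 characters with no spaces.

Tracking allowed requests in the window:
  req#1 t=1ms: ALLOW
  req#2 t=1ms: ALLOW
  req#3 t=1ms: ALLOW
  req#4 t=3ms: ALLOW
  req#5 t=3ms: DENY
  req#6 t=3ms: DENY

Answer: AAAADD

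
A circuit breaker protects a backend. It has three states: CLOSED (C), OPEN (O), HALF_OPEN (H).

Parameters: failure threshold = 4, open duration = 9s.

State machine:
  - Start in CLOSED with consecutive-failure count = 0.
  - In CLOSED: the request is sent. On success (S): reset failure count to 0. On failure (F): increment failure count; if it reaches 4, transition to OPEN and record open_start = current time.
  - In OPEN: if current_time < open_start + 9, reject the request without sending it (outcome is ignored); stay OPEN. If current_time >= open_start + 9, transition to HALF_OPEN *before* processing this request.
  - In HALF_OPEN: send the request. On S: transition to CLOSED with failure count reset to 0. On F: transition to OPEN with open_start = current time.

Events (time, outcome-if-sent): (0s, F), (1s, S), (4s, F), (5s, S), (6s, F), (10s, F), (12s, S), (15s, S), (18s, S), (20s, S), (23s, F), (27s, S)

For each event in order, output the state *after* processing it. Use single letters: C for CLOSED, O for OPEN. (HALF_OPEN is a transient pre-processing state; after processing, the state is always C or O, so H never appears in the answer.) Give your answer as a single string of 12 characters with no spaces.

State after each event:
  event#1 t=0s outcome=F: state=CLOSED
  event#2 t=1s outcome=S: state=CLOSED
  event#3 t=4s outcome=F: state=CLOSED
  event#4 t=5s outcome=S: state=CLOSED
  event#5 t=6s outcome=F: state=CLOSED
  event#6 t=10s outcome=F: state=CLOSED
  event#7 t=12s outcome=S: state=CLOSED
  event#8 t=15s outcome=S: state=CLOSED
  event#9 t=18s outcome=S: state=CLOSED
  event#10 t=20s outcome=S: state=CLOSED
  event#11 t=23s outcome=F: state=CLOSED
  event#12 t=27s outcome=S: state=CLOSED

Answer: CCCCCCCCCCCC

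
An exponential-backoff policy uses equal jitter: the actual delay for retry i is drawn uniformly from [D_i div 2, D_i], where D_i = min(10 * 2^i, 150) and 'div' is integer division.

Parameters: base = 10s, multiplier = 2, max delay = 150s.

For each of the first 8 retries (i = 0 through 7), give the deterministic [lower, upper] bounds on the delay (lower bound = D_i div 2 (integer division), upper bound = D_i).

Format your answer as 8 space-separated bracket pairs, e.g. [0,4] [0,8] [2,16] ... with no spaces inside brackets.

Answer: [5,10] [10,20] [20,40] [40,80] [75,150] [75,150] [75,150] [75,150]

Derivation:
Computing bounds per retry:
  i=0: D_i=min(10*2^0,150)=10, bounds=[5,10]
  i=1: D_i=min(10*2^1,150)=20, bounds=[10,20]
  i=2: D_i=min(10*2^2,150)=40, bounds=[20,40]
  i=3: D_i=min(10*2^3,150)=80, bounds=[40,80]
  i=4: D_i=min(10*2^4,150)=150, bounds=[75,150]
  i=5: D_i=min(10*2^5,150)=150, bounds=[75,150]
  i=6: D_i=min(10*2^6,150)=150, bounds=[75,150]
  i=7: D_i=min(10*2^7,150)=150, bounds=[75,150]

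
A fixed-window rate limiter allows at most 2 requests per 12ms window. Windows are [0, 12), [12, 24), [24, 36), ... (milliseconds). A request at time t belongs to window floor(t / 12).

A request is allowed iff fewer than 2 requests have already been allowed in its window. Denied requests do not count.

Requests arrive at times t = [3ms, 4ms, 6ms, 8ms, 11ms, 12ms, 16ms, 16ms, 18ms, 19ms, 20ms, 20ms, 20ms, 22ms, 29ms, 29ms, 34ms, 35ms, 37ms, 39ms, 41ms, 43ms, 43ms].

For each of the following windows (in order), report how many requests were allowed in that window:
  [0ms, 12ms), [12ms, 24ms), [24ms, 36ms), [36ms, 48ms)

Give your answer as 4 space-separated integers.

Processing requests:
  req#1 t=3ms (window 0): ALLOW
  req#2 t=4ms (window 0): ALLOW
  req#3 t=6ms (window 0): DENY
  req#4 t=8ms (window 0): DENY
  req#5 t=11ms (window 0): DENY
  req#6 t=12ms (window 1): ALLOW
  req#7 t=16ms (window 1): ALLOW
  req#8 t=16ms (window 1): DENY
  req#9 t=18ms (window 1): DENY
  req#10 t=19ms (window 1): DENY
  req#11 t=20ms (window 1): DENY
  req#12 t=20ms (window 1): DENY
  req#13 t=20ms (window 1): DENY
  req#14 t=22ms (window 1): DENY
  req#15 t=29ms (window 2): ALLOW
  req#16 t=29ms (window 2): ALLOW
  req#17 t=34ms (window 2): DENY
  req#18 t=35ms (window 2): DENY
  req#19 t=37ms (window 3): ALLOW
  req#20 t=39ms (window 3): ALLOW
  req#21 t=41ms (window 3): DENY
  req#22 t=43ms (window 3): DENY
  req#23 t=43ms (window 3): DENY

Allowed counts by window: 2 2 2 2

Answer: 2 2 2 2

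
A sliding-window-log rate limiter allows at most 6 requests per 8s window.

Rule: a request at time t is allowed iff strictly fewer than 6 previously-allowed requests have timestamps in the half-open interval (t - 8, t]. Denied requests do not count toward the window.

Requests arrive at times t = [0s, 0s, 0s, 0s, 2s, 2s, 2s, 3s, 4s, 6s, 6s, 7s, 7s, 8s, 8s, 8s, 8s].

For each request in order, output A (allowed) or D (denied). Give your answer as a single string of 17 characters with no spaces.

Answer: AAAAAADDDDDDDAAAA

Derivation:
Tracking allowed requests in the window:
  req#1 t=0s: ALLOW
  req#2 t=0s: ALLOW
  req#3 t=0s: ALLOW
  req#4 t=0s: ALLOW
  req#5 t=2s: ALLOW
  req#6 t=2s: ALLOW
  req#7 t=2s: DENY
  req#8 t=3s: DENY
  req#9 t=4s: DENY
  req#10 t=6s: DENY
  req#11 t=6s: DENY
  req#12 t=7s: DENY
  req#13 t=7s: DENY
  req#14 t=8s: ALLOW
  req#15 t=8s: ALLOW
  req#16 t=8s: ALLOW
  req#17 t=8s: ALLOW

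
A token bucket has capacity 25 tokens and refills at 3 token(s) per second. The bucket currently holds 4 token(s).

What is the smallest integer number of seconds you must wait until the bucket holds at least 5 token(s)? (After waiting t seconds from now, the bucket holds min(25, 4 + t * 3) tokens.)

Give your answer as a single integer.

Answer: 1

Derivation:
Need 4 + t * 3 >= 5, so t >= 1/3.
Smallest integer t = ceil(1/3) = 1.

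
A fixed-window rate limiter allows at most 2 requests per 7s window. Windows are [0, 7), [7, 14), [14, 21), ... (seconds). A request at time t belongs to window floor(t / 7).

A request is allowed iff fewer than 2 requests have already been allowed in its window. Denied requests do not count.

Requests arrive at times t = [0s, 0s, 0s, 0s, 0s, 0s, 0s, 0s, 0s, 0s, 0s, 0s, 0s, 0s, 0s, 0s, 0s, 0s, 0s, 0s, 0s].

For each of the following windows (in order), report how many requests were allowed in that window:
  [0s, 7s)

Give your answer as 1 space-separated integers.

Answer: 2

Derivation:
Processing requests:
  req#1 t=0s (window 0): ALLOW
  req#2 t=0s (window 0): ALLOW
  req#3 t=0s (window 0): DENY
  req#4 t=0s (window 0): DENY
  req#5 t=0s (window 0): DENY
  req#6 t=0s (window 0): DENY
  req#7 t=0s (window 0): DENY
  req#8 t=0s (window 0): DENY
  req#9 t=0s (window 0): DENY
  req#10 t=0s (window 0): DENY
  req#11 t=0s (window 0): DENY
  req#12 t=0s (window 0): DENY
  req#13 t=0s (window 0): DENY
  req#14 t=0s (window 0): DENY
  req#15 t=0s (window 0): DENY
  req#16 t=0s (window 0): DENY
  req#17 t=0s (window 0): DENY
  req#18 t=0s (window 0): DENY
  req#19 t=0s (window 0): DENY
  req#20 t=0s (window 0): DENY
  req#21 t=0s (window 0): DENY

Allowed counts by window: 2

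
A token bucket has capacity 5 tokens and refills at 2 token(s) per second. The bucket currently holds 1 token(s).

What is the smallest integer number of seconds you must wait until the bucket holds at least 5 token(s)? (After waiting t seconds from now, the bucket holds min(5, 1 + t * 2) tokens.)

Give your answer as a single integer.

Need 1 + t * 2 >= 5, so t >= 4/2.
Smallest integer t = ceil(4/2) = 2.

Answer: 2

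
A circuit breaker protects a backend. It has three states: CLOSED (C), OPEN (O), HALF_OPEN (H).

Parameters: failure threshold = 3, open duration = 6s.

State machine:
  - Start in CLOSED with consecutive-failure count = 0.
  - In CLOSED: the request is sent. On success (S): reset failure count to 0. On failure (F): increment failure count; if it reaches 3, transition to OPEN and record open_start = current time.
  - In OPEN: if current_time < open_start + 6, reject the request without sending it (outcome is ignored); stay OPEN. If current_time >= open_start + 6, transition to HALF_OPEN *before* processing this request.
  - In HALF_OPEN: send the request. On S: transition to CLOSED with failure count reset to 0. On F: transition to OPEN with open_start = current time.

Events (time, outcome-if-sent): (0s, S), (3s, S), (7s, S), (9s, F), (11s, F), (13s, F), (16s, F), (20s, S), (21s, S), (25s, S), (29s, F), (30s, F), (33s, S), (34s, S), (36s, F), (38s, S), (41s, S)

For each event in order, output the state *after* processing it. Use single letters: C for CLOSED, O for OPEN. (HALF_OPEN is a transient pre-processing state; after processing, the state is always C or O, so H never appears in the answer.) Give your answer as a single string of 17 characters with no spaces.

Answer: CCCCCOOCCCCCCCCCC

Derivation:
State after each event:
  event#1 t=0s outcome=S: state=CLOSED
  event#2 t=3s outcome=S: state=CLOSED
  event#3 t=7s outcome=S: state=CLOSED
  event#4 t=9s outcome=F: state=CLOSED
  event#5 t=11s outcome=F: state=CLOSED
  event#6 t=13s outcome=F: state=OPEN
  event#7 t=16s outcome=F: state=OPEN
  event#8 t=20s outcome=S: state=CLOSED
  event#9 t=21s outcome=S: state=CLOSED
  event#10 t=25s outcome=S: state=CLOSED
  event#11 t=29s outcome=F: state=CLOSED
  event#12 t=30s outcome=F: state=CLOSED
  event#13 t=33s outcome=S: state=CLOSED
  event#14 t=34s outcome=S: state=CLOSED
  event#15 t=36s outcome=F: state=CLOSED
  event#16 t=38s outcome=S: state=CLOSED
  event#17 t=41s outcome=S: state=CLOSED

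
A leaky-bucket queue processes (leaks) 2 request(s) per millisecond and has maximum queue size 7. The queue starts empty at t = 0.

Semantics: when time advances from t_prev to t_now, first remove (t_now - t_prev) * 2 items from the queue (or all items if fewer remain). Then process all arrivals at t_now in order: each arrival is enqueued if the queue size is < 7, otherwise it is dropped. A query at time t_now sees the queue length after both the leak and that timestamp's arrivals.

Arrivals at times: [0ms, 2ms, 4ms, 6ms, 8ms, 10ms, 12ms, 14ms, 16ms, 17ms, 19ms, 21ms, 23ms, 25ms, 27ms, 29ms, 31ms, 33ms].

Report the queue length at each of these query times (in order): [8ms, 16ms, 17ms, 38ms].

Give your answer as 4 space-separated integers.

Answer: 1 1 1 0

Derivation:
Queue lengths at query times:
  query t=8ms: backlog = 1
  query t=16ms: backlog = 1
  query t=17ms: backlog = 1
  query t=38ms: backlog = 0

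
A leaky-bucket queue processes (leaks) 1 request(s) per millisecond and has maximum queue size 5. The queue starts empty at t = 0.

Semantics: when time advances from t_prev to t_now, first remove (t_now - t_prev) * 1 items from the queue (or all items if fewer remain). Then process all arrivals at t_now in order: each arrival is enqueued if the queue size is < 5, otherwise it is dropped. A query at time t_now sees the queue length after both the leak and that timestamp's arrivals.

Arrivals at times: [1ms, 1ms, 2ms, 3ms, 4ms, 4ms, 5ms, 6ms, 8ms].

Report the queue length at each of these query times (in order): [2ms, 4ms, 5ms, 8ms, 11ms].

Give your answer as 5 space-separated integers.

Answer: 2 3 3 2 0

Derivation:
Queue lengths at query times:
  query t=2ms: backlog = 2
  query t=4ms: backlog = 3
  query t=5ms: backlog = 3
  query t=8ms: backlog = 2
  query t=11ms: backlog = 0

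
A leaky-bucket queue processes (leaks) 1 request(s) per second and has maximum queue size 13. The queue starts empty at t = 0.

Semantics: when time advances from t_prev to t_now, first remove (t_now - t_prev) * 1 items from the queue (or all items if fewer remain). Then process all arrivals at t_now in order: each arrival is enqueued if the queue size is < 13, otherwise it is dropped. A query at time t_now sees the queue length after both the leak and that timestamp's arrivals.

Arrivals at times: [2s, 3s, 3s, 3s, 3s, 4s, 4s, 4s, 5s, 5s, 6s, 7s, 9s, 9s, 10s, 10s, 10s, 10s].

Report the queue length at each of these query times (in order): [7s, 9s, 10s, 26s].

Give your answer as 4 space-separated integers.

Answer: 7 7 10 0

Derivation:
Queue lengths at query times:
  query t=7s: backlog = 7
  query t=9s: backlog = 7
  query t=10s: backlog = 10
  query t=26s: backlog = 0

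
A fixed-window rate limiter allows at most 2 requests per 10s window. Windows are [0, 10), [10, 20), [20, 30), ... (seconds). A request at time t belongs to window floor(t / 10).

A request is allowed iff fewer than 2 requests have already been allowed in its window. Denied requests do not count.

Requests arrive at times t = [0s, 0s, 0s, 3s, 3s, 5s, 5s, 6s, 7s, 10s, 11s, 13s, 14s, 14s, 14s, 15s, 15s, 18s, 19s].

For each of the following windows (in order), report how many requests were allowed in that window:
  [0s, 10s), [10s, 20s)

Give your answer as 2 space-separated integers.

Processing requests:
  req#1 t=0s (window 0): ALLOW
  req#2 t=0s (window 0): ALLOW
  req#3 t=0s (window 0): DENY
  req#4 t=3s (window 0): DENY
  req#5 t=3s (window 0): DENY
  req#6 t=5s (window 0): DENY
  req#7 t=5s (window 0): DENY
  req#8 t=6s (window 0): DENY
  req#9 t=7s (window 0): DENY
  req#10 t=10s (window 1): ALLOW
  req#11 t=11s (window 1): ALLOW
  req#12 t=13s (window 1): DENY
  req#13 t=14s (window 1): DENY
  req#14 t=14s (window 1): DENY
  req#15 t=14s (window 1): DENY
  req#16 t=15s (window 1): DENY
  req#17 t=15s (window 1): DENY
  req#18 t=18s (window 1): DENY
  req#19 t=19s (window 1): DENY

Allowed counts by window: 2 2

Answer: 2 2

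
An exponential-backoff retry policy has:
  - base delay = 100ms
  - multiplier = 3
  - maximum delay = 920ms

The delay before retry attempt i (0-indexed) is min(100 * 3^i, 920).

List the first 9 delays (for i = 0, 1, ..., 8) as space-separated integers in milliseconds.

Answer: 100 300 900 920 920 920 920 920 920

Derivation:
Computing each delay:
  i=0: min(100*3^0, 920) = 100
  i=1: min(100*3^1, 920) = 300
  i=2: min(100*3^2, 920) = 900
  i=3: min(100*3^3, 920) = 920
  i=4: min(100*3^4, 920) = 920
  i=5: min(100*3^5, 920) = 920
  i=6: min(100*3^6, 920) = 920
  i=7: min(100*3^7, 920) = 920
  i=8: min(100*3^8, 920) = 920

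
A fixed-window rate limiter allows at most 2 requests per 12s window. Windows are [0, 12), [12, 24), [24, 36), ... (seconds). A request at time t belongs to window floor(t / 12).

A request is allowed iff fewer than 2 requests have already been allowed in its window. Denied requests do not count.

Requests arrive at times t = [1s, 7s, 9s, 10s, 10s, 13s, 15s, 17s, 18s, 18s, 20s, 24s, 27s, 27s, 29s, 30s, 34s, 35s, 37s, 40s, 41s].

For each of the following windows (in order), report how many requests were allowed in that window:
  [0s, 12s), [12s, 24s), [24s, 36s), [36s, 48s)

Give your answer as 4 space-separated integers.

Processing requests:
  req#1 t=1s (window 0): ALLOW
  req#2 t=7s (window 0): ALLOW
  req#3 t=9s (window 0): DENY
  req#4 t=10s (window 0): DENY
  req#5 t=10s (window 0): DENY
  req#6 t=13s (window 1): ALLOW
  req#7 t=15s (window 1): ALLOW
  req#8 t=17s (window 1): DENY
  req#9 t=18s (window 1): DENY
  req#10 t=18s (window 1): DENY
  req#11 t=20s (window 1): DENY
  req#12 t=24s (window 2): ALLOW
  req#13 t=27s (window 2): ALLOW
  req#14 t=27s (window 2): DENY
  req#15 t=29s (window 2): DENY
  req#16 t=30s (window 2): DENY
  req#17 t=34s (window 2): DENY
  req#18 t=35s (window 2): DENY
  req#19 t=37s (window 3): ALLOW
  req#20 t=40s (window 3): ALLOW
  req#21 t=41s (window 3): DENY

Allowed counts by window: 2 2 2 2

Answer: 2 2 2 2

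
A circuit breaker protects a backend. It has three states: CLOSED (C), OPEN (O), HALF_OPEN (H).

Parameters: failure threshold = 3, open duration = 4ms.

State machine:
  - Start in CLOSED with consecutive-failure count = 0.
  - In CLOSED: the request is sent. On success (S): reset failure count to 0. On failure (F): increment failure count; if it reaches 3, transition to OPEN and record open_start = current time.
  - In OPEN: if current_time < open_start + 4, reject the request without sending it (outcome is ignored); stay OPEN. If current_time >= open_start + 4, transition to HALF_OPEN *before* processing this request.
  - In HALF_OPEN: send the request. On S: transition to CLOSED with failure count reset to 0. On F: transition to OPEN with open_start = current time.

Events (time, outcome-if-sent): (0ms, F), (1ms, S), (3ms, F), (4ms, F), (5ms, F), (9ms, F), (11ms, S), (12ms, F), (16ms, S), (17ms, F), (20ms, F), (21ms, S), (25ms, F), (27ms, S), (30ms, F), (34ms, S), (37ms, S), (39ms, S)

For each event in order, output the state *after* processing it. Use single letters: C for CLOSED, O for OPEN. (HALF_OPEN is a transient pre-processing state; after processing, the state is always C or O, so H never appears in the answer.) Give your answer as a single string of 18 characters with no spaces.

Answer: CCCCOOOOCCCCCCCCCC

Derivation:
State after each event:
  event#1 t=0ms outcome=F: state=CLOSED
  event#2 t=1ms outcome=S: state=CLOSED
  event#3 t=3ms outcome=F: state=CLOSED
  event#4 t=4ms outcome=F: state=CLOSED
  event#5 t=5ms outcome=F: state=OPEN
  event#6 t=9ms outcome=F: state=OPEN
  event#7 t=11ms outcome=S: state=OPEN
  event#8 t=12ms outcome=F: state=OPEN
  event#9 t=16ms outcome=S: state=CLOSED
  event#10 t=17ms outcome=F: state=CLOSED
  event#11 t=20ms outcome=F: state=CLOSED
  event#12 t=21ms outcome=S: state=CLOSED
  event#13 t=25ms outcome=F: state=CLOSED
  event#14 t=27ms outcome=S: state=CLOSED
  event#15 t=30ms outcome=F: state=CLOSED
  event#16 t=34ms outcome=S: state=CLOSED
  event#17 t=37ms outcome=S: state=CLOSED
  event#18 t=39ms outcome=S: state=CLOSED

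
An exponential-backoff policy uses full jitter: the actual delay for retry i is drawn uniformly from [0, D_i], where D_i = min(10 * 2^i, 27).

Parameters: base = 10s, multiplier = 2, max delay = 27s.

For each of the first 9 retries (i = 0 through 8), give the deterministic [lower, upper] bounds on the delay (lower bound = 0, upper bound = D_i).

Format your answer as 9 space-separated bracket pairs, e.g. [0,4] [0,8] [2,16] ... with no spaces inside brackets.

Answer: [0,10] [0,20] [0,27] [0,27] [0,27] [0,27] [0,27] [0,27] [0,27]

Derivation:
Computing bounds per retry:
  i=0: D_i=min(10*2^0,27)=10, bounds=[0,10]
  i=1: D_i=min(10*2^1,27)=20, bounds=[0,20]
  i=2: D_i=min(10*2^2,27)=27, bounds=[0,27]
  i=3: D_i=min(10*2^3,27)=27, bounds=[0,27]
  i=4: D_i=min(10*2^4,27)=27, bounds=[0,27]
  i=5: D_i=min(10*2^5,27)=27, bounds=[0,27]
  i=6: D_i=min(10*2^6,27)=27, bounds=[0,27]
  i=7: D_i=min(10*2^7,27)=27, bounds=[0,27]
  i=8: D_i=min(10*2^8,27)=27, bounds=[0,27]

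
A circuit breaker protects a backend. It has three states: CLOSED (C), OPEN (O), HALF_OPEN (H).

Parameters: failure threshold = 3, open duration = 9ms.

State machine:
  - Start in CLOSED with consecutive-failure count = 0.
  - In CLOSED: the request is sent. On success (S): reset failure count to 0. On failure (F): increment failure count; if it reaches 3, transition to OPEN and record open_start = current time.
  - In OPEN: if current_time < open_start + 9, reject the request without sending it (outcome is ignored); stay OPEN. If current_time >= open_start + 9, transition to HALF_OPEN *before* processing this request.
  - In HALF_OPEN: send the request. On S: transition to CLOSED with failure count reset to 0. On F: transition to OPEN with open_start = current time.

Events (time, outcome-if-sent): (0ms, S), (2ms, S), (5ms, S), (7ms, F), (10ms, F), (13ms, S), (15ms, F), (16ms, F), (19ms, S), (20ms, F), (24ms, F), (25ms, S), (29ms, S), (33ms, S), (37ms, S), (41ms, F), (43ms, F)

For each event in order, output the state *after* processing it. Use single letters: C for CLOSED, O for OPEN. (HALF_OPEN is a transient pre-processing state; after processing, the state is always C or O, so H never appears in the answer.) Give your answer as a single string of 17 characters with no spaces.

Answer: CCCCCCCCCCCCCCCCC

Derivation:
State after each event:
  event#1 t=0ms outcome=S: state=CLOSED
  event#2 t=2ms outcome=S: state=CLOSED
  event#3 t=5ms outcome=S: state=CLOSED
  event#4 t=7ms outcome=F: state=CLOSED
  event#5 t=10ms outcome=F: state=CLOSED
  event#6 t=13ms outcome=S: state=CLOSED
  event#7 t=15ms outcome=F: state=CLOSED
  event#8 t=16ms outcome=F: state=CLOSED
  event#9 t=19ms outcome=S: state=CLOSED
  event#10 t=20ms outcome=F: state=CLOSED
  event#11 t=24ms outcome=F: state=CLOSED
  event#12 t=25ms outcome=S: state=CLOSED
  event#13 t=29ms outcome=S: state=CLOSED
  event#14 t=33ms outcome=S: state=CLOSED
  event#15 t=37ms outcome=S: state=CLOSED
  event#16 t=41ms outcome=F: state=CLOSED
  event#17 t=43ms outcome=F: state=CLOSED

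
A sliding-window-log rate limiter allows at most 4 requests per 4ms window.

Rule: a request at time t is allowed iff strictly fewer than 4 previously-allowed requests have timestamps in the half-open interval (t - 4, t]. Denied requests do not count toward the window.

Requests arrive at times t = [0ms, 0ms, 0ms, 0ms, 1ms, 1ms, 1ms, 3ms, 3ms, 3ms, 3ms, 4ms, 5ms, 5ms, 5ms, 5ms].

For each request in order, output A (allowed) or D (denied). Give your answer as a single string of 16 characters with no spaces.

Answer: AAAADDDDDDDAAAAD

Derivation:
Tracking allowed requests in the window:
  req#1 t=0ms: ALLOW
  req#2 t=0ms: ALLOW
  req#3 t=0ms: ALLOW
  req#4 t=0ms: ALLOW
  req#5 t=1ms: DENY
  req#6 t=1ms: DENY
  req#7 t=1ms: DENY
  req#8 t=3ms: DENY
  req#9 t=3ms: DENY
  req#10 t=3ms: DENY
  req#11 t=3ms: DENY
  req#12 t=4ms: ALLOW
  req#13 t=5ms: ALLOW
  req#14 t=5ms: ALLOW
  req#15 t=5ms: ALLOW
  req#16 t=5ms: DENY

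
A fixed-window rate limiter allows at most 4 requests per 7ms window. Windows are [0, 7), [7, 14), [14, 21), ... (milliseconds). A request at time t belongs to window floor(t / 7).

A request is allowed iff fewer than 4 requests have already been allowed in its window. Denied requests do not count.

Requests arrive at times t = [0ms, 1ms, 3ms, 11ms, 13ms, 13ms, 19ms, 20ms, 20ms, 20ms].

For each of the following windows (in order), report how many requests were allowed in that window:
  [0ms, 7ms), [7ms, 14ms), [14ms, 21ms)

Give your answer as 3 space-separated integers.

Processing requests:
  req#1 t=0ms (window 0): ALLOW
  req#2 t=1ms (window 0): ALLOW
  req#3 t=3ms (window 0): ALLOW
  req#4 t=11ms (window 1): ALLOW
  req#5 t=13ms (window 1): ALLOW
  req#6 t=13ms (window 1): ALLOW
  req#7 t=19ms (window 2): ALLOW
  req#8 t=20ms (window 2): ALLOW
  req#9 t=20ms (window 2): ALLOW
  req#10 t=20ms (window 2): ALLOW

Allowed counts by window: 3 3 4

Answer: 3 3 4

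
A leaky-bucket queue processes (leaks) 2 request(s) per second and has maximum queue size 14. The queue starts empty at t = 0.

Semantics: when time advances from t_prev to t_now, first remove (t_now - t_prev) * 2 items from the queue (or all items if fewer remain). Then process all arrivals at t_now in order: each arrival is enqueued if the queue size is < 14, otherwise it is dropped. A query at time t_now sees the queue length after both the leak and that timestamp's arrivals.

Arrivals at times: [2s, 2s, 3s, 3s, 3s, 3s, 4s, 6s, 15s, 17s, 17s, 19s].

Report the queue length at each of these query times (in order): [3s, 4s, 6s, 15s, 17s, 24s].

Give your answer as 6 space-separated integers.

Queue lengths at query times:
  query t=3s: backlog = 4
  query t=4s: backlog = 3
  query t=6s: backlog = 1
  query t=15s: backlog = 1
  query t=17s: backlog = 2
  query t=24s: backlog = 0

Answer: 4 3 1 1 2 0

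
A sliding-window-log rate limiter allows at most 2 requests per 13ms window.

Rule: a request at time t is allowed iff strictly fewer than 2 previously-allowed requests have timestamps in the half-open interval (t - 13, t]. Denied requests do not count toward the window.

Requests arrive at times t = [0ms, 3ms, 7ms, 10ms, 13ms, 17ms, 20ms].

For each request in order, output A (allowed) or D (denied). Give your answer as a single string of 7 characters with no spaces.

Tracking allowed requests in the window:
  req#1 t=0ms: ALLOW
  req#2 t=3ms: ALLOW
  req#3 t=7ms: DENY
  req#4 t=10ms: DENY
  req#5 t=13ms: ALLOW
  req#6 t=17ms: ALLOW
  req#7 t=20ms: DENY

Answer: AADDAAD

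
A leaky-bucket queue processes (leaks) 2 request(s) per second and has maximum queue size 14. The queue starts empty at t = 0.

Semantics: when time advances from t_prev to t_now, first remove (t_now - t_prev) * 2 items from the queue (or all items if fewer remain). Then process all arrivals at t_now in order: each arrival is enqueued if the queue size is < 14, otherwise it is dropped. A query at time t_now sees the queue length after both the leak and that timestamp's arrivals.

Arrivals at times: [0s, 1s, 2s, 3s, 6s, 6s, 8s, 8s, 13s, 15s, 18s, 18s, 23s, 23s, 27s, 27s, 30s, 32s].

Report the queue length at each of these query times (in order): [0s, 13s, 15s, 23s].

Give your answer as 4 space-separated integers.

Queue lengths at query times:
  query t=0s: backlog = 1
  query t=13s: backlog = 1
  query t=15s: backlog = 1
  query t=23s: backlog = 2

Answer: 1 1 1 2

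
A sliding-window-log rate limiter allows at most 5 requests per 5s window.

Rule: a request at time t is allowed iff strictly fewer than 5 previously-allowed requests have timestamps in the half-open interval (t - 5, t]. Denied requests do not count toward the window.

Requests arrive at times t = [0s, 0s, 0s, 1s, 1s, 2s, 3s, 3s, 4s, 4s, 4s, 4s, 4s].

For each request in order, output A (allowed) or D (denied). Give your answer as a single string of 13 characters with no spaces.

Answer: AAAAADDDDDDDD

Derivation:
Tracking allowed requests in the window:
  req#1 t=0s: ALLOW
  req#2 t=0s: ALLOW
  req#3 t=0s: ALLOW
  req#4 t=1s: ALLOW
  req#5 t=1s: ALLOW
  req#6 t=2s: DENY
  req#7 t=3s: DENY
  req#8 t=3s: DENY
  req#9 t=4s: DENY
  req#10 t=4s: DENY
  req#11 t=4s: DENY
  req#12 t=4s: DENY
  req#13 t=4s: DENY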